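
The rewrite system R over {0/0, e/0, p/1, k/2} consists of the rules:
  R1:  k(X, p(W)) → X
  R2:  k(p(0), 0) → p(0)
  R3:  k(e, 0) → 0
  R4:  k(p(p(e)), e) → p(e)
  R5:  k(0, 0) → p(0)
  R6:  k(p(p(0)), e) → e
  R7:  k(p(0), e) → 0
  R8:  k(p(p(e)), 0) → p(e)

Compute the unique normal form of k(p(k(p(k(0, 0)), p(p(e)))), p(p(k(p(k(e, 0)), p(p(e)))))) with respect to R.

p(p(p(0)))

1. k(p(k(p(k(0, 0)), p(p(e)))), p(p(k(p(k(e, 0)), p(p(e))))))  →  p(k(p(k(0, 0)), p(p(e))))   [R1 at ε]
2. p(k(p(k(0, 0)), p(p(e))))  →  p(p(k(0, 0)))   [R1 at 1]
3. p(p(k(0, 0)))  →  p(p(p(0)))   [R5 at 1.1]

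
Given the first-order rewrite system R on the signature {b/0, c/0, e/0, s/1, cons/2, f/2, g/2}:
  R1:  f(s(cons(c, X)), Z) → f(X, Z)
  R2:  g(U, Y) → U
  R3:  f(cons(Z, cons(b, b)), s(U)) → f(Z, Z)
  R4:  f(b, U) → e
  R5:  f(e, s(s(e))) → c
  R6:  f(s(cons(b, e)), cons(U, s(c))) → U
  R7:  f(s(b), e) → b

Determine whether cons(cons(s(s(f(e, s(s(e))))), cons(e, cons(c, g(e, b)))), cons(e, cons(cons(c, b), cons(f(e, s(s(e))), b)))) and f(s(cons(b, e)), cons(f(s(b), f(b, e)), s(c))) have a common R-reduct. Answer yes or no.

Reduce t₁ = cons(cons(s(s(f(e, s(s(e))))), cons(e, cons(c, g(e, b)))), cons(e, cons(cons(c, b), cons(f(e, s(s(e))), b)))):
1. cons(cons(s(s(f(e, s(s(e))))), cons(e, cons(c, g(e, b)))), cons(e, cons(cons(c, b), cons(f(e, s(s(e))), b))))  →  cons(cons(s(s(c)), cons(e, cons(c, g(e, b)))), cons(e, cons(cons(c, b), cons(f(e, s(s(e))), b))))   [R5 at 1.1.1.1]
2. cons(cons(s(s(c)), cons(e, cons(c, g(e, b)))), cons(e, cons(cons(c, b), cons(f(e, s(s(e))), b))))  →  cons(cons(s(s(c)), cons(e, cons(c, e))), cons(e, cons(cons(c, b), cons(f(e, s(s(e))), b))))   [R2 at 1.2.2.2]
3. cons(cons(s(s(c)), cons(e, cons(c, e))), cons(e, cons(cons(c, b), cons(f(e, s(s(e))), b))))  →  cons(cons(s(s(c)), cons(e, cons(c, e))), cons(e, cons(cons(c, b), cons(c, b))))   [R5 at 2.2.2.1]

Reduce t₂ = f(s(cons(b, e)), cons(f(s(b), f(b, e)), s(c))):
1. f(s(cons(b, e)), cons(f(s(b), f(b, e)), s(c)))  →  f(s(b), f(b, e))   [R6 at ε]
2. f(s(b), f(b, e))  →  f(s(b), e)   [R4 at 2]
3. f(s(b), e)  →  b   [R7 at ε]

no — NF(t₁) = cons(cons(s(s(c)), cons(e, cons(c, e))), cons(e, cons(cons(c, b), cons(c, b)))), NF(t₂) = b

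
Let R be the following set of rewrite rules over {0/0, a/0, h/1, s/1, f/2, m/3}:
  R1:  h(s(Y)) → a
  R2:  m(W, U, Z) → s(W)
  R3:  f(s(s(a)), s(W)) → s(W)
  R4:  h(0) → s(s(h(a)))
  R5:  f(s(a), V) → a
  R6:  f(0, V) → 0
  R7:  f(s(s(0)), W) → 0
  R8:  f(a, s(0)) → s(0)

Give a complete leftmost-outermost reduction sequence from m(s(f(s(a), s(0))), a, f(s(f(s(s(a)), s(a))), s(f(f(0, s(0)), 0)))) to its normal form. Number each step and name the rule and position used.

1. m(s(f(s(a), s(0))), a, f(s(f(s(s(a)), s(a))), s(f(f(0, s(0)), 0))))  →  s(s(f(s(a), s(0))))   [R2 at ε]
2. s(s(f(s(a), s(0))))  →  s(s(a))   [R5 at 1.1]

s(s(a))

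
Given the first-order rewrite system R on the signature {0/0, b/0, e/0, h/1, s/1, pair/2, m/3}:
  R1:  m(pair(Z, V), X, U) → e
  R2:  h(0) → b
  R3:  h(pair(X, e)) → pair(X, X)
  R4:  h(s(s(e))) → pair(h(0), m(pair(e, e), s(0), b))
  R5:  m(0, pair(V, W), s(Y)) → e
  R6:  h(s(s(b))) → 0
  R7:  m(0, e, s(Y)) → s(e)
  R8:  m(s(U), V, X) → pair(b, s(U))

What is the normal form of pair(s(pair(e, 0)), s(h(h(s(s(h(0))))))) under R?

pair(s(pair(e, 0)), s(b))

1. pair(s(pair(e, 0)), s(h(h(s(s(h(0)))))))  →  pair(s(pair(e, 0)), s(h(h(s(s(b))))))   [R2 at 2.1.1.1.1.1]
2. pair(s(pair(e, 0)), s(h(h(s(s(b))))))  →  pair(s(pair(e, 0)), s(h(0)))   [R6 at 2.1.1]
3. pair(s(pair(e, 0)), s(h(0)))  →  pair(s(pair(e, 0)), s(b))   [R2 at 2.1]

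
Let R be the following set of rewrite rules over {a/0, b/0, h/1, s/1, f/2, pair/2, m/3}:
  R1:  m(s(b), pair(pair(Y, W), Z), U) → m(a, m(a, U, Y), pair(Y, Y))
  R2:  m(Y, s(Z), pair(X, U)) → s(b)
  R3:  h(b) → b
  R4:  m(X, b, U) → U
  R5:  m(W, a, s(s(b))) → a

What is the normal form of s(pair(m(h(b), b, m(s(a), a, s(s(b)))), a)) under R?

1. s(pair(m(h(b), b, m(s(a), a, s(s(b)))), a))  →  s(pair(m(s(a), a, s(s(b))), a))   [R4 at 1.1]
2. s(pair(m(s(a), a, s(s(b))), a))  →  s(pair(a, a))   [R5 at 1.1]

s(pair(a, a))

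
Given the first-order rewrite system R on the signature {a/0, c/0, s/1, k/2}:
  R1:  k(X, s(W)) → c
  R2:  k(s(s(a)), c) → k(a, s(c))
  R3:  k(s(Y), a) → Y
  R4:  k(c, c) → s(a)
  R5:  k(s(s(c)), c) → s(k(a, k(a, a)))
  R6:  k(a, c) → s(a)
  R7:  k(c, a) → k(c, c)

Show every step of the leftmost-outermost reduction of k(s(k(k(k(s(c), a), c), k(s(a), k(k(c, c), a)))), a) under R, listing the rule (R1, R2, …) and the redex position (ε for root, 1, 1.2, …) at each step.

1. k(s(k(k(k(s(c), a), c), k(s(a), k(k(c, c), a)))), a)  →  k(k(k(s(c), a), c), k(s(a), k(k(c, c), a)))   [R3 at ε]
2. k(k(k(s(c), a), c), k(s(a), k(k(c, c), a)))  →  k(k(c, c), k(s(a), k(k(c, c), a)))   [R3 at 1.1]
3. k(k(c, c), k(s(a), k(k(c, c), a)))  →  k(s(a), k(s(a), k(k(c, c), a)))   [R4 at 1]
4. k(s(a), k(s(a), k(k(c, c), a)))  →  k(s(a), k(s(a), k(s(a), a)))   [R4 at 2.2.1]
5. k(s(a), k(s(a), k(s(a), a)))  →  k(s(a), k(s(a), a))   [R3 at 2.2]
6. k(s(a), k(s(a), a))  →  k(s(a), a)   [R3 at 2]
7. k(s(a), a)  →  a   [R3 at ε]

a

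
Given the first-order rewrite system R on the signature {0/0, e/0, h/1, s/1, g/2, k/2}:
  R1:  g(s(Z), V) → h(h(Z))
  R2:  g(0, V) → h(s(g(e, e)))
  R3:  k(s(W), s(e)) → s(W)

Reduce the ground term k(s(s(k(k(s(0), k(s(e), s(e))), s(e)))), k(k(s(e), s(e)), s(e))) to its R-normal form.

1. k(s(s(k(k(s(0), k(s(e), s(e))), s(e)))), k(k(s(e), s(e)), s(e)))  →  k(s(s(k(k(s(0), s(e)), s(e)))), k(k(s(e), s(e)), s(e)))   [R3 at 1.1.1.1.2]
2. k(s(s(k(k(s(0), s(e)), s(e)))), k(k(s(e), s(e)), s(e)))  →  k(s(s(k(s(0), s(e)))), k(k(s(e), s(e)), s(e)))   [R3 at 1.1.1.1]
3. k(s(s(k(s(0), s(e)))), k(k(s(e), s(e)), s(e)))  →  k(s(s(s(0))), k(k(s(e), s(e)), s(e)))   [R3 at 1.1.1]
4. k(s(s(s(0))), k(k(s(e), s(e)), s(e)))  →  k(s(s(s(0))), k(s(e), s(e)))   [R3 at 2.1]
5. k(s(s(s(0))), k(s(e), s(e)))  →  k(s(s(s(0))), s(e))   [R3 at 2]
6. k(s(s(s(0))), s(e))  →  s(s(s(0)))   [R3 at ε]

s(s(s(0)))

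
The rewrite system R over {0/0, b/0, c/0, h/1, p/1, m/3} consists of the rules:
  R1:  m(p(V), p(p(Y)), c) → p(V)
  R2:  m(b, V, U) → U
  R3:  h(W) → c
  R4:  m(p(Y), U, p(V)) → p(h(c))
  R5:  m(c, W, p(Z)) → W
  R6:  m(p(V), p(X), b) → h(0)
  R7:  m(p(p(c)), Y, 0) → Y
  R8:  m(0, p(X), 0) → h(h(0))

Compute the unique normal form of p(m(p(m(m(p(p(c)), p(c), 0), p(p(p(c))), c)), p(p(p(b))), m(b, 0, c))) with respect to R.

1. p(m(p(m(m(p(p(c)), p(c), 0), p(p(p(c))), c)), p(p(p(b))), m(b, 0, c)))  →  p(m(p(m(p(c), p(p(p(c))), c)), p(p(p(b))), m(b, 0, c)))   [R7 at 1.1.1.1]
2. p(m(p(m(p(c), p(p(p(c))), c)), p(p(p(b))), m(b, 0, c)))  →  p(m(p(p(c)), p(p(p(b))), m(b, 0, c)))   [R1 at 1.1.1]
3. p(m(p(p(c)), p(p(p(b))), m(b, 0, c)))  →  p(m(p(p(c)), p(p(p(b))), c))   [R2 at 1.3]
4. p(m(p(p(c)), p(p(p(b))), c))  →  p(p(p(c)))   [R1 at 1]

p(p(p(c)))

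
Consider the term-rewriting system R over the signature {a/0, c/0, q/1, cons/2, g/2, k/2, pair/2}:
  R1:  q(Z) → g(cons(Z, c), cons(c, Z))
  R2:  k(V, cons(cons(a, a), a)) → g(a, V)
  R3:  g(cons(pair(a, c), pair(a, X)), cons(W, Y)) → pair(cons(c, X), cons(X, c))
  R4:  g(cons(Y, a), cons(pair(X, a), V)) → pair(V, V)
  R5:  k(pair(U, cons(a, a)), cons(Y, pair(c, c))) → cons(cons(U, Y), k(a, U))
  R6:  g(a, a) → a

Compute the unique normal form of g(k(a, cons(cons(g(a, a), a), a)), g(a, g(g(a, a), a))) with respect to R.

1. g(k(a, cons(cons(g(a, a), a), a)), g(a, g(g(a, a), a)))  →  g(k(a, cons(cons(a, a), a)), g(a, g(g(a, a), a)))   [R6 at 1.2.1.1]
2. g(k(a, cons(cons(a, a), a)), g(a, g(g(a, a), a)))  →  g(g(a, a), g(a, g(g(a, a), a)))   [R2 at 1]
3. g(g(a, a), g(a, g(g(a, a), a)))  →  g(a, g(a, g(g(a, a), a)))   [R6 at 1]
4. g(a, g(a, g(g(a, a), a)))  →  g(a, g(a, g(a, a)))   [R6 at 2.2.1]
5. g(a, g(a, g(a, a)))  →  g(a, g(a, a))   [R6 at 2.2]
6. g(a, g(a, a))  →  g(a, a)   [R6 at 2]
7. g(a, a)  →  a   [R6 at ε]

a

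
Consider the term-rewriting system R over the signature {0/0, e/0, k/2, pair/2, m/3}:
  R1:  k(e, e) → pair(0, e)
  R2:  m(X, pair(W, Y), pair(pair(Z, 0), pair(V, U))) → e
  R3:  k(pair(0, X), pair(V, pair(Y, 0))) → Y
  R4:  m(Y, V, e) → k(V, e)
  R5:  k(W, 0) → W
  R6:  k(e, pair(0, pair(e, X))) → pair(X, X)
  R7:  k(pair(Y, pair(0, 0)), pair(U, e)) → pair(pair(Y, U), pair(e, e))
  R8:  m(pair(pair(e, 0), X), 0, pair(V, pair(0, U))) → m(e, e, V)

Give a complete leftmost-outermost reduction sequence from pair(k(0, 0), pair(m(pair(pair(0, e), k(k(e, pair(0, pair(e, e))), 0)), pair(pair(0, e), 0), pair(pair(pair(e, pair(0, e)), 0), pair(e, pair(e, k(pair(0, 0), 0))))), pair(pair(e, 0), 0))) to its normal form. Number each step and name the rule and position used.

pair(0, pair(e, pair(pair(e, 0), 0)))

1. pair(k(0, 0), pair(m(pair(pair(0, e), k(k(e, pair(0, pair(e, e))), 0)), pair(pair(0, e), 0), pair(pair(pair(e, pair(0, e)), 0), pair(e, pair(e, k(pair(0, 0), 0))))), pair(pair(e, 0), 0)))  →  pair(0, pair(m(pair(pair(0, e), k(k(e, pair(0, pair(e, e))), 0)), pair(pair(0, e), 0), pair(pair(pair(e, pair(0, e)), 0), pair(e, pair(e, k(pair(0, 0), 0))))), pair(pair(e, 0), 0)))   [R5 at 1]
2. pair(0, pair(m(pair(pair(0, e), k(k(e, pair(0, pair(e, e))), 0)), pair(pair(0, e), 0), pair(pair(pair(e, pair(0, e)), 0), pair(e, pair(e, k(pair(0, 0), 0))))), pair(pair(e, 0), 0)))  →  pair(0, pair(e, pair(pair(e, 0), 0)))   [R2 at 2.1]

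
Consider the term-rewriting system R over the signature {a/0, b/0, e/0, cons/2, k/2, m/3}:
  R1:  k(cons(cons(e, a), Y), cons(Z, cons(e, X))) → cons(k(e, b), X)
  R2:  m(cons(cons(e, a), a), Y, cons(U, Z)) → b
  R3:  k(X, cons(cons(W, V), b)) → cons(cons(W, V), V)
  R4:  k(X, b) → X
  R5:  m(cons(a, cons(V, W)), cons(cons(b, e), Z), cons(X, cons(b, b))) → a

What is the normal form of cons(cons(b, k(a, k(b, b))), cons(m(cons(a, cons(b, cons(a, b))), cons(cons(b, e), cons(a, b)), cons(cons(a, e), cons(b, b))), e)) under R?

1. cons(cons(b, k(a, k(b, b))), cons(m(cons(a, cons(b, cons(a, b))), cons(cons(b, e), cons(a, b)), cons(cons(a, e), cons(b, b))), e))  →  cons(cons(b, k(a, b)), cons(m(cons(a, cons(b, cons(a, b))), cons(cons(b, e), cons(a, b)), cons(cons(a, e), cons(b, b))), e))   [R4 at 1.2.2]
2. cons(cons(b, k(a, b)), cons(m(cons(a, cons(b, cons(a, b))), cons(cons(b, e), cons(a, b)), cons(cons(a, e), cons(b, b))), e))  →  cons(cons(b, a), cons(m(cons(a, cons(b, cons(a, b))), cons(cons(b, e), cons(a, b)), cons(cons(a, e), cons(b, b))), e))   [R4 at 1.2]
3. cons(cons(b, a), cons(m(cons(a, cons(b, cons(a, b))), cons(cons(b, e), cons(a, b)), cons(cons(a, e), cons(b, b))), e))  →  cons(cons(b, a), cons(a, e))   [R5 at 2.1]

cons(cons(b, a), cons(a, e))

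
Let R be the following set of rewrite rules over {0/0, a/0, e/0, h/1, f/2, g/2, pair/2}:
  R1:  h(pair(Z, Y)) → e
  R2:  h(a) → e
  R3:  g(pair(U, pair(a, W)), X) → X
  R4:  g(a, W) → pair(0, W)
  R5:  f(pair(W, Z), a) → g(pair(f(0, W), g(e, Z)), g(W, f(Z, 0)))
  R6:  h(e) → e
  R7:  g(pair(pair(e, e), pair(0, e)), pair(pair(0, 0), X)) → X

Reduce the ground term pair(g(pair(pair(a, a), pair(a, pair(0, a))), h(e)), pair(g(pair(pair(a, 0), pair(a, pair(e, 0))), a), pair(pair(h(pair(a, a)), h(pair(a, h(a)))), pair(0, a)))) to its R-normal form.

pair(e, pair(a, pair(pair(e, e), pair(0, a))))

1. pair(g(pair(pair(a, a), pair(a, pair(0, a))), h(e)), pair(g(pair(pair(a, 0), pair(a, pair(e, 0))), a), pair(pair(h(pair(a, a)), h(pair(a, h(a)))), pair(0, a))))  →  pair(h(e), pair(g(pair(pair(a, 0), pair(a, pair(e, 0))), a), pair(pair(h(pair(a, a)), h(pair(a, h(a)))), pair(0, a))))   [R3 at 1]
2. pair(h(e), pair(g(pair(pair(a, 0), pair(a, pair(e, 0))), a), pair(pair(h(pair(a, a)), h(pair(a, h(a)))), pair(0, a))))  →  pair(e, pair(g(pair(pair(a, 0), pair(a, pair(e, 0))), a), pair(pair(h(pair(a, a)), h(pair(a, h(a)))), pair(0, a))))   [R6 at 1]
3. pair(e, pair(g(pair(pair(a, 0), pair(a, pair(e, 0))), a), pair(pair(h(pair(a, a)), h(pair(a, h(a)))), pair(0, a))))  →  pair(e, pair(a, pair(pair(h(pair(a, a)), h(pair(a, h(a)))), pair(0, a))))   [R3 at 2.1]
4. pair(e, pair(a, pair(pair(h(pair(a, a)), h(pair(a, h(a)))), pair(0, a))))  →  pair(e, pair(a, pair(pair(e, h(pair(a, h(a)))), pair(0, a))))   [R1 at 2.2.1.1]
5. pair(e, pair(a, pair(pair(e, h(pair(a, h(a)))), pair(0, a))))  →  pair(e, pair(a, pair(pair(e, e), pair(0, a))))   [R1 at 2.2.1.2]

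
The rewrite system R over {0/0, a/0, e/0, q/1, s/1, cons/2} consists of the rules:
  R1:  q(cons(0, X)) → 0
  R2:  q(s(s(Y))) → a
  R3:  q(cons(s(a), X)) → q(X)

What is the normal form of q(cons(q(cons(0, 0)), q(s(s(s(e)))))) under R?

0

1. q(cons(q(cons(0, 0)), q(s(s(s(e))))))  →  q(cons(0, q(s(s(s(e))))))   [R1 at 1.1]
2. q(cons(0, q(s(s(s(e))))))  →  0   [R1 at ε]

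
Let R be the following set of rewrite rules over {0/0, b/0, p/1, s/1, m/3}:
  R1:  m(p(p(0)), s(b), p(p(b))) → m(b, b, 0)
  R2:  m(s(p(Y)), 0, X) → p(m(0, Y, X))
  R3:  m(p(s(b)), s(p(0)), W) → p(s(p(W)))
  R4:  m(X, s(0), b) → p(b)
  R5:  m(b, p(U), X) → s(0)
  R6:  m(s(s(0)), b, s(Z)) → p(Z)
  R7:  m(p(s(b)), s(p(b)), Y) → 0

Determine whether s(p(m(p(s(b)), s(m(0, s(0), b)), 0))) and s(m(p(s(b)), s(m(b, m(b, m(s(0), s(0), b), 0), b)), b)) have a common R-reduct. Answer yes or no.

Reduce t₁ = s(p(m(p(s(b)), s(m(0, s(0), b)), 0))):
1. s(p(m(p(s(b)), s(m(0, s(0), b)), 0)))  →  s(p(m(p(s(b)), s(p(b)), 0)))   [R4 at 1.1.2.1]
2. s(p(m(p(s(b)), s(p(b)), 0)))  →  s(p(0))   [R7 at 1.1]

Reduce t₂ = s(m(p(s(b)), s(m(b, m(b, m(s(0), s(0), b), 0), b)), b)):
1. s(m(p(s(b)), s(m(b, m(b, m(s(0), s(0), b), 0), b)), b))  →  s(m(p(s(b)), s(m(b, m(b, p(b), 0), b)), b))   [R4 at 1.2.1.2.2]
2. s(m(p(s(b)), s(m(b, m(b, p(b), 0), b)), b))  →  s(m(p(s(b)), s(m(b, s(0), b)), b))   [R5 at 1.2.1.2]
3. s(m(p(s(b)), s(m(b, s(0), b)), b))  →  s(m(p(s(b)), s(p(b)), b))   [R4 at 1.2.1]
4. s(m(p(s(b)), s(p(b)), b))  →  s(0)   [R7 at 1]

no — NF(t₁) = s(p(0)), NF(t₂) = s(0)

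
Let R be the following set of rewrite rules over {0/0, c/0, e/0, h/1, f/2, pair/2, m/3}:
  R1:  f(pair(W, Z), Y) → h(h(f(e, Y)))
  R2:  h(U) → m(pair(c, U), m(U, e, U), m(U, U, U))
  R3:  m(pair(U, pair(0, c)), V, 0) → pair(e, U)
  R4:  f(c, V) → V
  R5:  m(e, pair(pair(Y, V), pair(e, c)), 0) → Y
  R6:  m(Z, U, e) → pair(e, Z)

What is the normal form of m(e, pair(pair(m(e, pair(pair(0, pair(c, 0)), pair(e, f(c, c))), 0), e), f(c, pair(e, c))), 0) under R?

1. m(e, pair(pair(m(e, pair(pair(0, pair(c, 0)), pair(e, f(c, c))), 0), e), f(c, pair(e, c))), 0)  →  m(e, pair(pair(m(e, pair(pair(0, pair(c, 0)), pair(e, c)), 0), e), f(c, pair(e, c))), 0)   [R4 at 2.1.1.2.2.2]
2. m(e, pair(pair(m(e, pair(pair(0, pair(c, 0)), pair(e, c)), 0), e), f(c, pair(e, c))), 0)  →  m(e, pair(pair(0, e), f(c, pair(e, c))), 0)   [R5 at 2.1.1]
3. m(e, pair(pair(0, e), f(c, pair(e, c))), 0)  →  m(e, pair(pair(0, e), pair(e, c)), 0)   [R4 at 2.2]
4. m(e, pair(pair(0, e), pair(e, c)), 0)  →  0   [R5 at ε]

0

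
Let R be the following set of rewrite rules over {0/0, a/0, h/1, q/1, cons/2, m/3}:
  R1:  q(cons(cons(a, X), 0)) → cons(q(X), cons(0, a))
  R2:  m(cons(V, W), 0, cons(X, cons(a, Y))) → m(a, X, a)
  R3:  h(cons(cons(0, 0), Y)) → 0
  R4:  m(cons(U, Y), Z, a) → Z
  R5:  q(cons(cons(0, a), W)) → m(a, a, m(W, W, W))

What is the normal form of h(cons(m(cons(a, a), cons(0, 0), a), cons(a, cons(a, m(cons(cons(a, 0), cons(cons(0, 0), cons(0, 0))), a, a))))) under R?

0

1. h(cons(m(cons(a, a), cons(0, 0), a), cons(a, cons(a, m(cons(cons(a, 0), cons(cons(0, 0), cons(0, 0))), a, a)))))  →  h(cons(cons(0, 0), cons(a, cons(a, m(cons(cons(a, 0), cons(cons(0, 0), cons(0, 0))), a, a)))))   [R4 at 1.1]
2. h(cons(cons(0, 0), cons(a, cons(a, m(cons(cons(a, 0), cons(cons(0, 0), cons(0, 0))), a, a)))))  →  0   [R3 at ε]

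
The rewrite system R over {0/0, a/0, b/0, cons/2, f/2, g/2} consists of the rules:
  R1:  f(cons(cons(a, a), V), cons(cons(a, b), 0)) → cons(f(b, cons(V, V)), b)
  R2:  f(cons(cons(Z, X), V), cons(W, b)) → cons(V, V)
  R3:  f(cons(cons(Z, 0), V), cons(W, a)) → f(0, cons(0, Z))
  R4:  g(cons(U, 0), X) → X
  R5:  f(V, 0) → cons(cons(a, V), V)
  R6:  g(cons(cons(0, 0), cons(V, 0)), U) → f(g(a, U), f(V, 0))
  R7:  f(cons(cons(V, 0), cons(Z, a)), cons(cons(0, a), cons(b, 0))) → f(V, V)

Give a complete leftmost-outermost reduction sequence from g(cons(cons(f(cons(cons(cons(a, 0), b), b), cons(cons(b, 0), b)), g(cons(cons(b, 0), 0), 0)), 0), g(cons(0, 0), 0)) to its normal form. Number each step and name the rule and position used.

0

1. g(cons(cons(f(cons(cons(cons(a, 0), b), b), cons(cons(b, 0), b)), g(cons(cons(b, 0), 0), 0)), 0), g(cons(0, 0), 0))  →  g(cons(0, 0), 0)   [R4 at ε]
2. g(cons(0, 0), 0)  →  0   [R4 at ε]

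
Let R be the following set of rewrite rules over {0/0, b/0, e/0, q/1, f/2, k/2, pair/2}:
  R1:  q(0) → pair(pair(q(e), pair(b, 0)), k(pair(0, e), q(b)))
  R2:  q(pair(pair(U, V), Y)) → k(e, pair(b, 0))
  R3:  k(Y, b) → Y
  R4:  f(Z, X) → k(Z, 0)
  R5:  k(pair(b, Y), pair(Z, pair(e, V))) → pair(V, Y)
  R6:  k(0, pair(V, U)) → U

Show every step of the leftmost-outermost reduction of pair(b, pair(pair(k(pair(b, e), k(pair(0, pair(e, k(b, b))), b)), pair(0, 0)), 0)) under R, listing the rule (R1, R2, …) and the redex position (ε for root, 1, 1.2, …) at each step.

pair(b, pair(pair(pair(b, e), pair(0, 0)), 0))

1. pair(b, pair(pair(k(pair(b, e), k(pair(0, pair(e, k(b, b))), b)), pair(0, 0)), 0))  →  pair(b, pair(pair(k(pair(b, e), pair(0, pair(e, k(b, b)))), pair(0, 0)), 0))   [R3 at 2.1.1.2]
2. pair(b, pair(pair(k(pair(b, e), pair(0, pair(e, k(b, b)))), pair(0, 0)), 0))  →  pair(b, pair(pair(pair(k(b, b), e), pair(0, 0)), 0))   [R5 at 2.1.1]
3. pair(b, pair(pair(pair(k(b, b), e), pair(0, 0)), 0))  →  pair(b, pair(pair(pair(b, e), pair(0, 0)), 0))   [R3 at 2.1.1.1]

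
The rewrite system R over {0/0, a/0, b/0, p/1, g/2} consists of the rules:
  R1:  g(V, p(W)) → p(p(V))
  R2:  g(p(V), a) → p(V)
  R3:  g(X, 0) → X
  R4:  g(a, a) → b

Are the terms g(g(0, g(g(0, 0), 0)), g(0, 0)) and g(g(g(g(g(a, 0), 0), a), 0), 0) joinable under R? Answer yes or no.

no — NF(t₁) = 0, NF(t₂) = b

Reduce t₁ = g(g(0, g(g(0, 0), 0)), g(0, 0)):
1. g(g(0, g(g(0, 0), 0)), g(0, 0))  →  g(g(0, g(0, 0)), g(0, 0))   [R3 at 1.2]
2. g(g(0, g(0, 0)), g(0, 0))  →  g(g(0, 0), g(0, 0))   [R3 at 1.2]
3. g(g(0, 0), g(0, 0))  →  g(0, g(0, 0))   [R3 at 1]
4. g(0, g(0, 0))  →  g(0, 0)   [R3 at 2]
5. g(0, 0)  →  0   [R3 at ε]

Reduce t₂ = g(g(g(g(g(a, 0), 0), a), 0), 0):
1. g(g(g(g(g(a, 0), 0), a), 0), 0)  →  g(g(g(g(a, 0), 0), a), 0)   [R3 at ε]
2. g(g(g(g(a, 0), 0), a), 0)  →  g(g(g(a, 0), 0), a)   [R3 at ε]
3. g(g(g(a, 0), 0), a)  →  g(g(a, 0), a)   [R3 at 1]
4. g(g(a, 0), a)  →  g(a, a)   [R3 at 1]
5. g(a, a)  →  b   [R4 at ε]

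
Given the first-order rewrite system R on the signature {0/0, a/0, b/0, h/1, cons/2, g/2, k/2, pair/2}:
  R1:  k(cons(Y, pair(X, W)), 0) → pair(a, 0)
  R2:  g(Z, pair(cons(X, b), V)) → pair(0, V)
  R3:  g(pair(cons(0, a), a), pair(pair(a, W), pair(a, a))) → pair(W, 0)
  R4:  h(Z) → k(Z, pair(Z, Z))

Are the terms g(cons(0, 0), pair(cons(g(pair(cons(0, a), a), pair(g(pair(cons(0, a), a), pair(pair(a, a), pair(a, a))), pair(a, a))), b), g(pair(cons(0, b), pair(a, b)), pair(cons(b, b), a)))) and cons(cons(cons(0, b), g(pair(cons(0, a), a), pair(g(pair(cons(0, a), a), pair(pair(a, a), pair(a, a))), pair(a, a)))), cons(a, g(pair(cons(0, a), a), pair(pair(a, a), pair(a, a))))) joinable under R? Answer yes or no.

Reduce t₁ = g(cons(0, 0), pair(cons(g(pair(cons(0, a), a), pair(g(pair(cons(0, a), a), pair(pair(a, a), pair(a, a))), pair(a, a))), b), g(pair(cons(0, b), pair(a, b)), pair(cons(b, b), a)))):
1. g(cons(0, 0), pair(cons(g(pair(cons(0, a), a), pair(g(pair(cons(0, a), a), pair(pair(a, a), pair(a, a))), pair(a, a))), b), g(pair(cons(0, b), pair(a, b)), pair(cons(b, b), a))))  →  pair(0, g(pair(cons(0, b), pair(a, b)), pair(cons(b, b), a)))   [R2 at ε]
2. pair(0, g(pair(cons(0, b), pair(a, b)), pair(cons(b, b), a)))  →  pair(0, pair(0, a))   [R2 at 2]

Reduce t₂ = cons(cons(cons(0, b), g(pair(cons(0, a), a), pair(g(pair(cons(0, a), a), pair(pair(a, a), pair(a, a))), pair(a, a)))), cons(a, g(pair(cons(0, a), a), pair(pair(a, a), pair(a, a))))):
1. cons(cons(cons(0, b), g(pair(cons(0, a), a), pair(g(pair(cons(0, a), a), pair(pair(a, a), pair(a, a))), pair(a, a)))), cons(a, g(pair(cons(0, a), a), pair(pair(a, a), pair(a, a)))))  →  cons(cons(cons(0, b), g(pair(cons(0, a), a), pair(pair(a, 0), pair(a, a)))), cons(a, g(pair(cons(0, a), a), pair(pair(a, a), pair(a, a)))))   [R3 at 1.2.2.1]
2. cons(cons(cons(0, b), g(pair(cons(0, a), a), pair(pair(a, 0), pair(a, a)))), cons(a, g(pair(cons(0, a), a), pair(pair(a, a), pair(a, a)))))  →  cons(cons(cons(0, b), pair(0, 0)), cons(a, g(pair(cons(0, a), a), pair(pair(a, a), pair(a, a)))))   [R3 at 1.2]
3. cons(cons(cons(0, b), pair(0, 0)), cons(a, g(pair(cons(0, a), a), pair(pair(a, a), pair(a, a)))))  →  cons(cons(cons(0, b), pair(0, 0)), cons(a, pair(a, 0)))   [R3 at 2.2]

no — NF(t₁) = pair(0, pair(0, a)), NF(t₂) = cons(cons(cons(0, b), pair(0, 0)), cons(a, pair(a, 0)))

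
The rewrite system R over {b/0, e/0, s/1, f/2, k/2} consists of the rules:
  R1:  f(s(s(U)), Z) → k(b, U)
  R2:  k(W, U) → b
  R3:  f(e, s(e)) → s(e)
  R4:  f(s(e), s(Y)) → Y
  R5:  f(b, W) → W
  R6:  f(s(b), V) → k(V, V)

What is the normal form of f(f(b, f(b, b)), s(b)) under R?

1. f(f(b, f(b, b)), s(b))  →  f(f(b, b), s(b))   [R5 at 1]
2. f(f(b, b), s(b))  →  f(b, s(b))   [R5 at 1]
3. f(b, s(b))  →  s(b)   [R5 at ε]

s(b)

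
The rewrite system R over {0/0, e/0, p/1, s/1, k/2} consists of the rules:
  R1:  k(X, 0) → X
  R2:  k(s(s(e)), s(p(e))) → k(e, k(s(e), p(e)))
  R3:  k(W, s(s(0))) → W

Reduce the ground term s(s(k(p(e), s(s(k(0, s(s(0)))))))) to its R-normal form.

1. s(s(k(p(e), s(s(k(0, s(s(0))))))))  →  s(s(k(p(e), s(s(0)))))   [R3 at 1.1.2.1.1]
2. s(s(k(p(e), s(s(0)))))  →  s(s(p(e)))   [R3 at 1.1]

s(s(p(e)))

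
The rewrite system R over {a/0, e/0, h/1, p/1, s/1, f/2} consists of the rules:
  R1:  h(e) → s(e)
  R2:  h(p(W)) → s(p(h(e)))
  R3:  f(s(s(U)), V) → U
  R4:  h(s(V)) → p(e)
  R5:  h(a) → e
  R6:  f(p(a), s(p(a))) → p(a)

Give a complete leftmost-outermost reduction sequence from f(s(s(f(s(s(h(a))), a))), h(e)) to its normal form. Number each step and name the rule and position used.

e

1. f(s(s(f(s(s(h(a))), a))), h(e))  →  f(s(s(h(a))), a)   [R3 at ε]
2. f(s(s(h(a))), a)  →  h(a)   [R3 at ε]
3. h(a)  →  e   [R5 at ε]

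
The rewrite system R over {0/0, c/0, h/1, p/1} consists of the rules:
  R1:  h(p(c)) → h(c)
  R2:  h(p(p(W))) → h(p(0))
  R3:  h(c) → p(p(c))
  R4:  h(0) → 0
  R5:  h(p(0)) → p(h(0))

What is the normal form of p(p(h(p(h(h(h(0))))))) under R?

1. p(p(h(p(h(h(h(0)))))))  →  p(p(h(p(h(h(0))))))   [R4 at 1.1.1.1.1.1]
2. p(p(h(p(h(h(0))))))  →  p(p(h(p(h(0)))))   [R4 at 1.1.1.1.1]
3. p(p(h(p(h(0)))))  →  p(p(h(p(0))))   [R4 at 1.1.1.1]
4. p(p(h(p(0))))  →  p(p(p(h(0))))   [R5 at 1.1]
5. p(p(p(h(0))))  →  p(p(p(0)))   [R4 at 1.1.1]

p(p(p(0)))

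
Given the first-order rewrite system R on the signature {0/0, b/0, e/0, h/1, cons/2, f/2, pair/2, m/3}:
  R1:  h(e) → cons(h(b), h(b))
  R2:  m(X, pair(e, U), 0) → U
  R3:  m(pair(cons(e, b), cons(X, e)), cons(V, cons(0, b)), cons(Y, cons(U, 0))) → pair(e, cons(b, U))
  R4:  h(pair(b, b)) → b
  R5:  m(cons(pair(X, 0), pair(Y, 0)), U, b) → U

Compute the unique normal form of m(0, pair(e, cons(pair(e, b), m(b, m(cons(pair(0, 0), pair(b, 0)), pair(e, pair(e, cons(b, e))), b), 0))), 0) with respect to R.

1. m(0, pair(e, cons(pair(e, b), m(b, m(cons(pair(0, 0), pair(b, 0)), pair(e, pair(e, cons(b, e))), b), 0))), 0)  →  cons(pair(e, b), m(b, m(cons(pair(0, 0), pair(b, 0)), pair(e, pair(e, cons(b, e))), b), 0))   [R2 at ε]
2. cons(pair(e, b), m(b, m(cons(pair(0, 0), pair(b, 0)), pair(e, pair(e, cons(b, e))), b), 0))  →  cons(pair(e, b), m(b, pair(e, pair(e, cons(b, e))), 0))   [R5 at 2.2]
3. cons(pair(e, b), m(b, pair(e, pair(e, cons(b, e))), 0))  →  cons(pair(e, b), pair(e, cons(b, e)))   [R2 at 2]

cons(pair(e, b), pair(e, cons(b, e)))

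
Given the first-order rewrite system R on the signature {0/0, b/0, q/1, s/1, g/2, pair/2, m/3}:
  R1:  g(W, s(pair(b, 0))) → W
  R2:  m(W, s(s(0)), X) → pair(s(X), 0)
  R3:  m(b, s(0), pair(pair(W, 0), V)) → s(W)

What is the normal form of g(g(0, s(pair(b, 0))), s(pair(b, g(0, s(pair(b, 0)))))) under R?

1. g(g(0, s(pair(b, 0))), s(pair(b, g(0, s(pair(b, 0))))))  →  g(0, s(pair(b, g(0, s(pair(b, 0))))))   [R1 at 1]
2. g(0, s(pair(b, g(0, s(pair(b, 0))))))  →  g(0, s(pair(b, 0)))   [R1 at 2.1.2]
3. g(0, s(pair(b, 0)))  →  0   [R1 at ε]

0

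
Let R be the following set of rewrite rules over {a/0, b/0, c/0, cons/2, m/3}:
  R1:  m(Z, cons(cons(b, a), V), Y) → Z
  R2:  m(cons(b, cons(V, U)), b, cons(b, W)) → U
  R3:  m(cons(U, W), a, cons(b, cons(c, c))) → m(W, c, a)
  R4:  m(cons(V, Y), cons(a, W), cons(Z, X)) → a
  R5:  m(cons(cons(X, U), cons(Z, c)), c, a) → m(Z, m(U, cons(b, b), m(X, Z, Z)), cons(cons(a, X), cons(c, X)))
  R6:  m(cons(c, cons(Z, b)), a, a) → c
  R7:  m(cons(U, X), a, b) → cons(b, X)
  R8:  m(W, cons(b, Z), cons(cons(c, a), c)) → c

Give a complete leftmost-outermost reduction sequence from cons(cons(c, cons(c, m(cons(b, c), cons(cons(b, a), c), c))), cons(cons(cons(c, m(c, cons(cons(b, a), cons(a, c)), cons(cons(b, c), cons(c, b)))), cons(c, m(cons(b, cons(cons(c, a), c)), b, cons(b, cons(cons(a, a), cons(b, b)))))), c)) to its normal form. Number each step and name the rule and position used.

cons(cons(c, cons(c, cons(b, c))), cons(cons(cons(c, c), cons(c, c)), c))

1. cons(cons(c, cons(c, m(cons(b, c), cons(cons(b, a), c), c))), cons(cons(cons(c, m(c, cons(cons(b, a), cons(a, c)), cons(cons(b, c), cons(c, b)))), cons(c, m(cons(b, cons(cons(c, a), c)), b, cons(b, cons(cons(a, a), cons(b, b)))))), c))  →  cons(cons(c, cons(c, cons(b, c))), cons(cons(cons(c, m(c, cons(cons(b, a), cons(a, c)), cons(cons(b, c), cons(c, b)))), cons(c, m(cons(b, cons(cons(c, a), c)), b, cons(b, cons(cons(a, a), cons(b, b)))))), c))   [R1 at 1.2.2]
2. cons(cons(c, cons(c, cons(b, c))), cons(cons(cons(c, m(c, cons(cons(b, a), cons(a, c)), cons(cons(b, c), cons(c, b)))), cons(c, m(cons(b, cons(cons(c, a), c)), b, cons(b, cons(cons(a, a), cons(b, b)))))), c))  →  cons(cons(c, cons(c, cons(b, c))), cons(cons(cons(c, c), cons(c, m(cons(b, cons(cons(c, a), c)), b, cons(b, cons(cons(a, a), cons(b, b)))))), c))   [R1 at 2.1.1.2]
3. cons(cons(c, cons(c, cons(b, c))), cons(cons(cons(c, c), cons(c, m(cons(b, cons(cons(c, a), c)), b, cons(b, cons(cons(a, a), cons(b, b)))))), c))  →  cons(cons(c, cons(c, cons(b, c))), cons(cons(cons(c, c), cons(c, c)), c))   [R2 at 2.1.2.2]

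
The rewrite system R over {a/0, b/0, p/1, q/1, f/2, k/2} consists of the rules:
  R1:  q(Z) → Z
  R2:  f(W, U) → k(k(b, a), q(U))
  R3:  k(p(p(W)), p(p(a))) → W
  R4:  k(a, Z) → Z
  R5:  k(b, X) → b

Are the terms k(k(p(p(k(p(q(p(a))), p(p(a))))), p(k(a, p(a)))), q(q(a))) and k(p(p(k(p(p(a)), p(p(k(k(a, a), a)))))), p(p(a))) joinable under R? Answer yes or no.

Reduce t₁ = k(k(p(p(k(p(q(p(a))), p(p(a))))), p(k(a, p(a)))), q(q(a))):
1. k(k(p(p(k(p(q(p(a))), p(p(a))))), p(k(a, p(a)))), q(q(a)))  →  k(k(p(p(k(p(p(a)), p(p(a))))), p(k(a, p(a)))), q(q(a)))   [R1 at 1.1.1.1.1.1]
2. k(k(p(p(k(p(p(a)), p(p(a))))), p(k(a, p(a)))), q(q(a)))  →  k(k(p(p(a)), p(k(a, p(a)))), q(q(a)))   [R3 at 1.1.1.1]
3. k(k(p(p(a)), p(k(a, p(a)))), q(q(a)))  →  k(k(p(p(a)), p(p(a))), q(q(a)))   [R4 at 1.2.1]
4. k(k(p(p(a)), p(p(a))), q(q(a)))  →  k(a, q(q(a)))   [R3 at 1]
5. k(a, q(q(a)))  →  q(q(a))   [R4 at ε]
6. q(q(a))  →  q(a)   [R1 at ε]
7. q(a)  →  a   [R1 at ε]

Reduce t₂ = k(p(p(k(p(p(a)), p(p(k(k(a, a), a)))))), p(p(a))):
1. k(p(p(k(p(p(a)), p(p(k(k(a, a), a)))))), p(p(a)))  →  k(p(p(a)), p(p(k(k(a, a), a))))   [R3 at ε]
2. k(p(p(a)), p(p(k(k(a, a), a))))  →  k(p(p(a)), p(p(k(a, a))))   [R4 at 2.1.1.1]
3. k(p(p(a)), p(p(k(a, a))))  →  k(p(p(a)), p(p(a)))   [R4 at 2.1.1]
4. k(p(p(a)), p(p(a)))  →  a   [R3 at ε]

yes — NF(t₁) = a, NF(t₂) = a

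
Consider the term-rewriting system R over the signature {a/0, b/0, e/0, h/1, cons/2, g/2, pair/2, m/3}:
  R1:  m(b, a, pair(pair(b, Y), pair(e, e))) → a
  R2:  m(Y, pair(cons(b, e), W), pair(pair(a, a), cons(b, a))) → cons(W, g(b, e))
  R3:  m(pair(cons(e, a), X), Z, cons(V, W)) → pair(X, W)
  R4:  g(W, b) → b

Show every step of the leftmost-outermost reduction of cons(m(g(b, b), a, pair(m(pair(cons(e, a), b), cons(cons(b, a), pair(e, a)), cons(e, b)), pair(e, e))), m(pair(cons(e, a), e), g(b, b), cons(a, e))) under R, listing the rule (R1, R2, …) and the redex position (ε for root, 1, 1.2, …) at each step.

cons(a, pair(e, e))

1. cons(m(g(b, b), a, pair(m(pair(cons(e, a), b), cons(cons(b, a), pair(e, a)), cons(e, b)), pair(e, e))), m(pair(cons(e, a), e), g(b, b), cons(a, e)))  →  cons(m(b, a, pair(m(pair(cons(e, a), b), cons(cons(b, a), pair(e, a)), cons(e, b)), pair(e, e))), m(pair(cons(e, a), e), g(b, b), cons(a, e)))   [R4 at 1.1]
2. cons(m(b, a, pair(m(pair(cons(e, a), b), cons(cons(b, a), pair(e, a)), cons(e, b)), pair(e, e))), m(pair(cons(e, a), e), g(b, b), cons(a, e)))  →  cons(m(b, a, pair(pair(b, b), pair(e, e))), m(pair(cons(e, a), e), g(b, b), cons(a, e)))   [R3 at 1.3.1]
3. cons(m(b, a, pair(pair(b, b), pair(e, e))), m(pair(cons(e, a), e), g(b, b), cons(a, e)))  →  cons(a, m(pair(cons(e, a), e), g(b, b), cons(a, e)))   [R1 at 1]
4. cons(a, m(pair(cons(e, a), e), g(b, b), cons(a, e)))  →  cons(a, pair(e, e))   [R3 at 2]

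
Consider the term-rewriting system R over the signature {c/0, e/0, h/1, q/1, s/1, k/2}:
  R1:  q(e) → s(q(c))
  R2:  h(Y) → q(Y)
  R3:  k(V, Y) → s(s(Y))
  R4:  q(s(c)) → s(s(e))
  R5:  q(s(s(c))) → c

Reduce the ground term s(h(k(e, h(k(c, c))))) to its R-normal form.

s(c)

1. s(h(k(e, h(k(c, c)))))  →  s(q(k(e, h(k(c, c)))))   [R2 at 1]
2. s(q(k(e, h(k(c, c)))))  →  s(q(s(s(h(k(c, c))))))   [R3 at 1.1]
3. s(q(s(s(h(k(c, c))))))  →  s(q(s(s(q(k(c, c))))))   [R2 at 1.1.1.1]
4. s(q(s(s(q(k(c, c))))))  →  s(q(s(s(q(s(s(c)))))))   [R3 at 1.1.1.1.1]
5. s(q(s(s(q(s(s(c)))))))  →  s(q(s(s(c))))   [R5 at 1.1.1.1]
6. s(q(s(s(c))))  →  s(c)   [R5 at 1]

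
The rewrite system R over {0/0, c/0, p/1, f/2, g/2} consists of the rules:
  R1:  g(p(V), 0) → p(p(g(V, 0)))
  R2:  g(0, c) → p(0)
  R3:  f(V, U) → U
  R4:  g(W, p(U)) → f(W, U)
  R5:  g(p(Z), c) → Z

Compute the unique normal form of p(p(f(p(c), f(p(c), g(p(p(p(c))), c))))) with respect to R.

1. p(p(f(p(c), f(p(c), g(p(p(p(c))), c)))))  →  p(p(f(p(c), g(p(p(p(c))), c))))   [R3 at 1.1]
2. p(p(f(p(c), g(p(p(p(c))), c))))  →  p(p(g(p(p(p(c))), c)))   [R3 at 1.1]
3. p(p(g(p(p(p(c))), c)))  →  p(p(p(p(c))))   [R5 at 1.1]

p(p(p(p(c))))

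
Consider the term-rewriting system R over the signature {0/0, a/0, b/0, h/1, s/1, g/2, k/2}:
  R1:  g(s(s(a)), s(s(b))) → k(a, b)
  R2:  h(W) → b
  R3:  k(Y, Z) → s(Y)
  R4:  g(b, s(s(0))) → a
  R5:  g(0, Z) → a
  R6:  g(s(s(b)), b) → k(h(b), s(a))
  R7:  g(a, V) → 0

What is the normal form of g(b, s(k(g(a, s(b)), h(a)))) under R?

a

1. g(b, s(k(g(a, s(b)), h(a))))  →  g(b, s(s(g(a, s(b)))))   [R3 at 2.1]
2. g(b, s(s(g(a, s(b)))))  →  g(b, s(s(0)))   [R7 at 2.1.1]
3. g(b, s(s(0)))  →  a   [R4 at ε]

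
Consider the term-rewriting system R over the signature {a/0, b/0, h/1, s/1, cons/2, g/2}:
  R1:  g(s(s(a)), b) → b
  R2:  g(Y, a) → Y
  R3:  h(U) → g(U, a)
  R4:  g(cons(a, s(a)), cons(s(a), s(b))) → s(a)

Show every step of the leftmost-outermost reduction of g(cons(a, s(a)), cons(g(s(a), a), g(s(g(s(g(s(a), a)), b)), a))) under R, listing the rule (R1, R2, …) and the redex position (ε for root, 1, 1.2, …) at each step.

1. g(cons(a, s(a)), cons(g(s(a), a), g(s(g(s(g(s(a), a)), b)), a)))  →  g(cons(a, s(a)), cons(s(a), g(s(g(s(g(s(a), a)), b)), a)))   [R2 at 2.1]
2. g(cons(a, s(a)), cons(s(a), g(s(g(s(g(s(a), a)), b)), a)))  →  g(cons(a, s(a)), cons(s(a), s(g(s(g(s(a), a)), b))))   [R2 at 2.2]
3. g(cons(a, s(a)), cons(s(a), s(g(s(g(s(a), a)), b))))  →  g(cons(a, s(a)), cons(s(a), s(g(s(s(a)), b))))   [R2 at 2.2.1.1.1]
4. g(cons(a, s(a)), cons(s(a), s(g(s(s(a)), b))))  →  g(cons(a, s(a)), cons(s(a), s(b)))   [R1 at 2.2.1]
5. g(cons(a, s(a)), cons(s(a), s(b)))  →  s(a)   [R4 at ε]

s(a)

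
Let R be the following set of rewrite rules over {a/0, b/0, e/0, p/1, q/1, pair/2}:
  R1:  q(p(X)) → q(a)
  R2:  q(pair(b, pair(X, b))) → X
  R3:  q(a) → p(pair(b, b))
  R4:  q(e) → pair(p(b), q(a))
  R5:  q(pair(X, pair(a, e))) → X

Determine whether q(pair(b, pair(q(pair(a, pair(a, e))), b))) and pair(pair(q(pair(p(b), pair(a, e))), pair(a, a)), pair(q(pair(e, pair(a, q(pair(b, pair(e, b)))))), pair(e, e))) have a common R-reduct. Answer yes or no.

no — NF(t₁) = a, NF(t₂) = pair(pair(p(b), pair(a, a)), pair(e, pair(e, e)))

Reduce t₁ = q(pair(b, pair(q(pair(a, pair(a, e))), b))):
1. q(pair(b, pair(q(pair(a, pair(a, e))), b)))  →  q(pair(a, pair(a, e)))   [R2 at ε]
2. q(pair(a, pair(a, e)))  →  a   [R5 at ε]

Reduce t₂ = pair(pair(q(pair(p(b), pair(a, e))), pair(a, a)), pair(q(pair(e, pair(a, q(pair(b, pair(e, b)))))), pair(e, e))):
1. pair(pair(q(pair(p(b), pair(a, e))), pair(a, a)), pair(q(pair(e, pair(a, q(pair(b, pair(e, b)))))), pair(e, e)))  →  pair(pair(p(b), pair(a, a)), pair(q(pair(e, pair(a, q(pair(b, pair(e, b)))))), pair(e, e)))   [R5 at 1.1]
2. pair(pair(p(b), pair(a, a)), pair(q(pair(e, pair(a, q(pair(b, pair(e, b)))))), pair(e, e)))  →  pair(pair(p(b), pair(a, a)), pair(q(pair(e, pair(a, e))), pair(e, e)))   [R2 at 2.1.1.2.2]
3. pair(pair(p(b), pair(a, a)), pair(q(pair(e, pair(a, e))), pair(e, e)))  →  pair(pair(p(b), pair(a, a)), pair(e, pair(e, e)))   [R5 at 2.1]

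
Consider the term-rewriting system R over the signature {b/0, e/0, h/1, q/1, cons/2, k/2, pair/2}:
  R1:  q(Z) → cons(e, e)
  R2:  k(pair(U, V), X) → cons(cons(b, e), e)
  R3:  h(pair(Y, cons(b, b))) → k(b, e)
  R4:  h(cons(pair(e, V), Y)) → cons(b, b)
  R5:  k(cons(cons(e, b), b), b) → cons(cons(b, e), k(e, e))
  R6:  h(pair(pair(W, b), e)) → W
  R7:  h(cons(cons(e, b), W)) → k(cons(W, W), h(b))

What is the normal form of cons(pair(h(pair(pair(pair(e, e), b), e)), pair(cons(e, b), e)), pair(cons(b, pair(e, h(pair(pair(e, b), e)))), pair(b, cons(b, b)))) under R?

cons(pair(pair(e, e), pair(cons(e, b), e)), pair(cons(b, pair(e, e)), pair(b, cons(b, b))))

1. cons(pair(h(pair(pair(pair(e, e), b), e)), pair(cons(e, b), e)), pair(cons(b, pair(e, h(pair(pair(e, b), e)))), pair(b, cons(b, b))))  →  cons(pair(pair(e, e), pair(cons(e, b), e)), pair(cons(b, pair(e, h(pair(pair(e, b), e)))), pair(b, cons(b, b))))   [R6 at 1.1]
2. cons(pair(pair(e, e), pair(cons(e, b), e)), pair(cons(b, pair(e, h(pair(pair(e, b), e)))), pair(b, cons(b, b))))  →  cons(pair(pair(e, e), pair(cons(e, b), e)), pair(cons(b, pair(e, e)), pair(b, cons(b, b))))   [R6 at 2.1.2.2]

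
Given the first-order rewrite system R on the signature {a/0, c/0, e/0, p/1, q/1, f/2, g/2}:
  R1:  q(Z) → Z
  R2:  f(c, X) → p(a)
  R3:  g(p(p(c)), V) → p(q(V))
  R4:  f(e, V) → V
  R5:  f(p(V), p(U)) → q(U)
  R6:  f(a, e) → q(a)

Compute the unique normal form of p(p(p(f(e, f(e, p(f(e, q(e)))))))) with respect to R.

p(p(p(p(e))))

1. p(p(p(f(e, f(e, p(f(e, q(e))))))))  →  p(p(p(f(e, p(f(e, q(e)))))))   [R4 at 1.1.1]
2. p(p(p(f(e, p(f(e, q(e)))))))  →  p(p(p(p(f(e, q(e))))))   [R4 at 1.1.1]
3. p(p(p(p(f(e, q(e))))))  →  p(p(p(p(q(e)))))   [R4 at 1.1.1.1]
4. p(p(p(p(q(e)))))  →  p(p(p(p(e))))   [R1 at 1.1.1.1]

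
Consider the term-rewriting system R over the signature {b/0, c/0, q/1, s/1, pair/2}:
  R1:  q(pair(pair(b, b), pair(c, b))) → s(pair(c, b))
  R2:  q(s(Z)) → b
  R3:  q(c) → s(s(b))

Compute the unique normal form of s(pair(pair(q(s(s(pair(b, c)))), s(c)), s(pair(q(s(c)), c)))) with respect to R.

s(pair(pair(b, s(c)), s(pair(b, c))))

1. s(pair(pair(q(s(s(pair(b, c)))), s(c)), s(pair(q(s(c)), c))))  →  s(pair(pair(b, s(c)), s(pair(q(s(c)), c))))   [R2 at 1.1.1]
2. s(pair(pair(b, s(c)), s(pair(q(s(c)), c))))  →  s(pair(pair(b, s(c)), s(pair(b, c))))   [R2 at 1.2.1.1]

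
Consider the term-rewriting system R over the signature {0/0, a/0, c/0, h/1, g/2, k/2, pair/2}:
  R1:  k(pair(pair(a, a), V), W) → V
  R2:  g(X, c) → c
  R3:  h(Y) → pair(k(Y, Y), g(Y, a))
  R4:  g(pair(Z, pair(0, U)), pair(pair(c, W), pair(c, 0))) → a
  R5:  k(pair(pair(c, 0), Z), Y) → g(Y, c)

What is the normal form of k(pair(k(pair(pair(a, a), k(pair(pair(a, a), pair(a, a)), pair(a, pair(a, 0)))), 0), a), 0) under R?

1. k(pair(k(pair(pair(a, a), k(pair(pair(a, a), pair(a, a)), pair(a, pair(a, 0)))), 0), a), 0)  →  k(pair(k(pair(pair(a, a), pair(a, a)), pair(a, pair(a, 0))), a), 0)   [R1 at 1.1]
2. k(pair(k(pair(pair(a, a), pair(a, a)), pair(a, pair(a, 0))), a), 0)  →  k(pair(pair(a, a), a), 0)   [R1 at 1.1]
3. k(pair(pair(a, a), a), 0)  →  a   [R1 at ε]

a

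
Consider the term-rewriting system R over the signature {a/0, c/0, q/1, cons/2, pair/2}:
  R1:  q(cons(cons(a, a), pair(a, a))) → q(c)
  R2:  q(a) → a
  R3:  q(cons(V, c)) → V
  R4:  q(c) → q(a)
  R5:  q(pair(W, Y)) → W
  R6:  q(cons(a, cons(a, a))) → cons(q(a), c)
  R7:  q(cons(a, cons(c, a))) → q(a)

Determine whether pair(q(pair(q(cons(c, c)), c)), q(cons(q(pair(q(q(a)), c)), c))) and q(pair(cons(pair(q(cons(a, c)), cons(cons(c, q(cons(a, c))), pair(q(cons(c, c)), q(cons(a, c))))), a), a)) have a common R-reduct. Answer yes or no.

no — NF(t₁) = pair(c, a), NF(t₂) = cons(pair(a, cons(cons(c, a), pair(c, a))), a)

Reduce t₁ = pair(q(pair(q(cons(c, c)), c)), q(cons(q(pair(q(q(a)), c)), c))):
1. pair(q(pair(q(cons(c, c)), c)), q(cons(q(pair(q(q(a)), c)), c)))  →  pair(q(cons(c, c)), q(cons(q(pair(q(q(a)), c)), c)))   [R5 at 1]
2. pair(q(cons(c, c)), q(cons(q(pair(q(q(a)), c)), c)))  →  pair(c, q(cons(q(pair(q(q(a)), c)), c)))   [R3 at 1]
3. pair(c, q(cons(q(pair(q(q(a)), c)), c)))  →  pair(c, q(pair(q(q(a)), c)))   [R3 at 2]
4. pair(c, q(pair(q(q(a)), c)))  →  pair(c, q(q(a)))   [R5 at 2]
5. pair(c, q(q(a)))  →  pair(c, q(a))   [R2 at 2.1]
6. pair(c, q(a))  →  pair(c, a)   [R2 at 2]

Reduce t₂ = q(pair(cons(pair(q(cons(a, c)), cons(cons(c, q(cons(a, c))), pair(q(cons(c, c)), q(cons(a, c))))), a), a)):
1. q(pair(cons(pair(q(cons(a, c)), cons(cons(c, q(cons(a, c))), pair(q(cons(c, c)), q(cons(a, c))))), a), a))  →  cons(pair(q(cons(a, c)), cons(cons(c, q(cons(a, c))), pair(q(cons(c, c)), q(cons(a, c))))), a)   [R5 at ε]
2. cons(pair(q(cons(a, c)), cons(cons(c, q(cons(a, c))), pair(q(cons(c, c)), q(cons(a, c))))), a)  →  cons(pair(a, cons(cons(c, q(cons(a, c))), pair(q(cons(c, c)), q(cons(a, c))))), a)   [R3 at 1.1]
3. cons(pair(a, cons(cons(c, q(cons(a, c))), pair(q(cons(c, c)), q(cons(a, c))))), a)  →  cons(pair(a, cons(cons(c, a), pair(q(cons(c, c)), q(cons(a, c))))), a)   [R3 at 1.2.1.2]
4. cons(pair(a, cons(cons(c, a), pair(q(cons(c, c)), q(cons(a, c))))), a)  →  cons(pair(a, cons(cons(c, a), pair(c, q(cons(a, c))))), a)   [R3 at 1.2.2.1]
5. cons(pair(a, cons(cons(c, a), pair(c, q(cons(a, c))))), a)  →  cons(pair(a, cons(cons(c, a), pair(c, a))), a)   [R3 at 1.2.2.2]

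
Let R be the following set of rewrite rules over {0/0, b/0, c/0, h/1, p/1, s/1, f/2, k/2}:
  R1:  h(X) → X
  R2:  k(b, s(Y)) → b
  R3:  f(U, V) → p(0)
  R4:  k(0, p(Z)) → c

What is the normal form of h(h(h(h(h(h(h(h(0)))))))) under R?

1. h(h(h(h(h(h(h(h(0))))))))  →  h(h(h(h(h(h(h(0)))))))   [R1 at ε]
2. h(h(h(h(h(h(h(0)))))))  →  h(h(h(h(h(h(0))))))   [R1 at ε]
3. h(h(h(h(h(h(0))))))  →  h(h(h(h(h(0)))))   [R1 at ε]
4. h(h(h(h(h(0)))))  →  h(h(h(h(0))))   [R1 at ε]
5. h(h(h(h(0))))  →  h(h(h(0)))   [R1 at ε]
6. h(h(h(0)))  →  h(h(0))   [R1 at ε]
7. h(h(0))  →  h(0)   [R1 at ε]
8. h(0)  →  0   [R1 at ε]

0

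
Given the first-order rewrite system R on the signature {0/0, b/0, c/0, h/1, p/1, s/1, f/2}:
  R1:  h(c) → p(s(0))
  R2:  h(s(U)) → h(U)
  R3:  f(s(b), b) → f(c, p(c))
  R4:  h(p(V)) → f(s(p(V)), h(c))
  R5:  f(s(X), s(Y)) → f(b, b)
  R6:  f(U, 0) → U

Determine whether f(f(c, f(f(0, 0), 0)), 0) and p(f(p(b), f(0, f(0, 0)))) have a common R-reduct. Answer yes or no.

Reduce t₁ = f(f(c, f(f(0, 0), 0)), 0):
1. f(f(c, f(f(0, 0), 0)), 0)  →  f(c, f(f(0, 0), 0))   [R6 at ε]
2. f(c, f(f(0, 0), 0))  →  f(c, f(0, 0))   [R6 at 2]
3. f(c, f(0, 0))  →  f(c, 0)   [R6 at 2]
4. f(c, 0)  →  c   [R6 at ε]

Reduce t₂ = p(f(p(b), f(0, f(0, 0)))):
1. p(f(p(b), f(0, f(0, 0))))  →  p(f(p(b), f(0, 0)))   [R6 at 1.2.2]
2. p(f(p(b), f(0, 0)))  →  p(f(p(b), 0))   [R6 at 1.2]
3. p(f(p(b), 0))  →  p(p(b))   [R6 at 1]

no — NF(t₁) = c, NF(t₂) = p(p(b))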